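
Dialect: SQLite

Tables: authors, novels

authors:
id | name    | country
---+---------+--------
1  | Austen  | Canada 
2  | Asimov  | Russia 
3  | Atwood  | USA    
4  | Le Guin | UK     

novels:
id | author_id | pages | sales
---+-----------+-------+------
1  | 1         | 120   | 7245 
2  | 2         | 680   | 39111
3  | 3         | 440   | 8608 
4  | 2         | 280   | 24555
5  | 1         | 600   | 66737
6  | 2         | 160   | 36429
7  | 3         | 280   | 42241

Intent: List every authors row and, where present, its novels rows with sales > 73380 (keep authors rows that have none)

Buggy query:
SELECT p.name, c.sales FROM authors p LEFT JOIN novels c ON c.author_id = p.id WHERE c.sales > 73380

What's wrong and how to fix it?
Bug: Filtering c.sales in WHERE discards the NULL rows produced by LEFT JOIN, turning it into an inner join

Fix: Put 'c.sales > 73380' in the JOIN's ON clause instead of WHERE

Corrected query:
SELECT p.name, c.sales FROM authors p LEFT JOIN novels c ON c.author_id = p.id AND c.sales > 73380

Result:
name    | sales
--------+------
Austen  | NULL 
Asimov  | NULL 
Atwood  | NULL 
Le Guin | NULL 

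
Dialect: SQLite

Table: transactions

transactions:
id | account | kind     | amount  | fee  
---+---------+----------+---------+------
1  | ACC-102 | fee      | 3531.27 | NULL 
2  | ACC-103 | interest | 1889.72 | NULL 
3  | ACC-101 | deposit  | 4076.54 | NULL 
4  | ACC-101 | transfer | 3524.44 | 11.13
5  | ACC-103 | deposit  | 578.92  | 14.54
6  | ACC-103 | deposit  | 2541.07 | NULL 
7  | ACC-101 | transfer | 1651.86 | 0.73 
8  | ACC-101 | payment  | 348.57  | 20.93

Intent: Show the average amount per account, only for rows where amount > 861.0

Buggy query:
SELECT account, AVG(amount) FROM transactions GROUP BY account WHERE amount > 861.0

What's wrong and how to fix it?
Bug: WHERE cannot follow GROUP BY

Fix: Place WHERE between FROM and GROUP BY

Corrected query:
SELECT account, AVG(amount) FROM transactions WHERE amount > 861.0 GROUP BY account

Result:
account | AVG(amount)
--------+------------
ACC-101 | 3084.28    
ACC-102 | 3531.27    
ACC-103 | 2215.395   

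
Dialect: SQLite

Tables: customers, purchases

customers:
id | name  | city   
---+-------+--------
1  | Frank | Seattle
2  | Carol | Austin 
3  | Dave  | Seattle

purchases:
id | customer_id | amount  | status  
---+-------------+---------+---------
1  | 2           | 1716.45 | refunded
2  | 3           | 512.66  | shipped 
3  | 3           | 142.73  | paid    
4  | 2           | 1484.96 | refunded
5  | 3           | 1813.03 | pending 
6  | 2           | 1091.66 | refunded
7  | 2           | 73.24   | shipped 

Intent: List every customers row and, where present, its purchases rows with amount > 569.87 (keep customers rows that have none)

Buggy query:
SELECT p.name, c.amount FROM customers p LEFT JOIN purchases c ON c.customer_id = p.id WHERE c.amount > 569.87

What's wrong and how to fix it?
Bug: A WHERE condition on the right-hand table after LEFT JOIN drops unmatched parents

Fix: Move the right-table condition into the ON clause so unmatched parents are kept

Corrected query:
SELECT p.name, c.amount FROM customers p LEFT JOIN purchases c ON c.customer_id = p.id AND c.amount > 569.87

Result:
name  | amount 
------+--------
Frank | NULL   
Carol | 1091.66
Carol | 1484.96
Carol | 1716.45
Dave  | 1813.03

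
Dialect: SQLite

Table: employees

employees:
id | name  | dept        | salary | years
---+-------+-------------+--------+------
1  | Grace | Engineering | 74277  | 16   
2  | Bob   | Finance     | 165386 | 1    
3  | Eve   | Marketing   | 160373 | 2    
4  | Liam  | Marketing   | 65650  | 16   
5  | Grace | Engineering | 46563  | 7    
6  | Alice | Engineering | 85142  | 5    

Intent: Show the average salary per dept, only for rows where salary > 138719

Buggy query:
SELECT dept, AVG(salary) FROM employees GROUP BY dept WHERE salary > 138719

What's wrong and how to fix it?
Bug: Row-level WHERE must come before GROUP BY in the clause order

Fix: Move the WHERE clause before GROUP BY

Corrected query:
SELECT dept, AVG(salary) FROM employees WHERE salary > 138719 GROUP BY dept

Result:
dept      | AVG(salary)
----------+------------
Finance   | 165386     
Marketing | 160373     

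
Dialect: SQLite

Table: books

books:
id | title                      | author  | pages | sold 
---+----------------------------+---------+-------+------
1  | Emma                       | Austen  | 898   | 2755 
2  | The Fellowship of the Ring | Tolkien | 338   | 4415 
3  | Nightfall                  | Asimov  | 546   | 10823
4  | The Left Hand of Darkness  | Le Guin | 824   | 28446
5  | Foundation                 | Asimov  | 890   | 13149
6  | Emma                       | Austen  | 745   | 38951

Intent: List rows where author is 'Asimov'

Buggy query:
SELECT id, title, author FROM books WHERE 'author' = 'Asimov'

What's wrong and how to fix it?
Bug: 'author' in single quotes is a string literal, not the column; the comparison is literal-vs-literal and never true

Fix: Reference the column as author without single quotes

Corrected query:
SELECT id, title, author FROM books WHERE author = 'Asimov'

Result:
id | title      | author
---+------------+-------
3  | Nightfall  | Asimov
5  | Foundation | Asimov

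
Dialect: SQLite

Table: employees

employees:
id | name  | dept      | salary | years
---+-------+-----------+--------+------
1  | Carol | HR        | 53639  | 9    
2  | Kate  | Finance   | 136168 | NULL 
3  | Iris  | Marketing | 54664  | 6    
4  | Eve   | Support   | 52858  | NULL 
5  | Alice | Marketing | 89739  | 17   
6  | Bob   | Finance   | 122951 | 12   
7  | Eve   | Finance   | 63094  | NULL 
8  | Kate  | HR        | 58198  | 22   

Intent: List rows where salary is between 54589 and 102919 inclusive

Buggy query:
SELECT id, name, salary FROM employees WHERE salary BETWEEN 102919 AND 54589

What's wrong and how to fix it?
Bug: The bounds are reversed; BETWEEN a AND b requires a <= b to match anything

Fix: Swap the bounds so the smaller value comes first

Corrected query:
SELECT id, name, salary FROM employees WHERE salary BETWEEN 54589 AND 102919

Result:
id | name  | salary
---+-------+-------
3  | Iris  | 54664 
5  | Alice | 89739 
7  | Eve   | 63094 
8  | Kate  | 58198 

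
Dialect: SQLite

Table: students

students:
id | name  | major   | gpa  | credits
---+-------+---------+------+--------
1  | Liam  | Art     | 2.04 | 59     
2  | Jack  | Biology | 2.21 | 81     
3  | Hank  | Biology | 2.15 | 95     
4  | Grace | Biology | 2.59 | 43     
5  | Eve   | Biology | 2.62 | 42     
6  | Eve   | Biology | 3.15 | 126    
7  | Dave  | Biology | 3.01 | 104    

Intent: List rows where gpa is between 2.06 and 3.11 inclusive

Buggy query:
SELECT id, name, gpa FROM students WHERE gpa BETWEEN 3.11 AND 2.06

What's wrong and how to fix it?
Bug: BETWEEN expects the lower bound first; with 3.11 AND 2.06 the range is empty

Fix: Write BETWEEN 2.06 AND 3.11

Corrected query:
SELECT id, name, gpa FROM students WHERE gpa BETWEEN 2.06 AND 3.11

Result:
id | name  | gpa 
---+-------+-----
2  | Jack  | 2.21
3  | Hank  | 2.15
4  | Grace | 2.59
5  | Eve   | 2.62
7  | Dave  | 3.01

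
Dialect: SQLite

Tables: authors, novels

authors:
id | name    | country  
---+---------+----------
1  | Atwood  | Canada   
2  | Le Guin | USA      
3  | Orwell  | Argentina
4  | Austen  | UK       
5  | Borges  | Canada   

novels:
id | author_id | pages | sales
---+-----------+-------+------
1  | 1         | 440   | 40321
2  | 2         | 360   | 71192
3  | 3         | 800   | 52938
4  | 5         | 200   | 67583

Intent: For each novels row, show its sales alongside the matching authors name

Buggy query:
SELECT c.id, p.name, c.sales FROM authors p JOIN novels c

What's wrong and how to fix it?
Bug: Missing join condition: each novels row is matched to all authors rows instead of just its own

Fix: Specify the join condition linking the foreign key to the parent id

Corrected query:
SELECT c.id, p.name, c.sales FROM authors p JOIN novels c ON c.author_id = p.id

Result:
id | name    | sales
---+---------+------
1  | Atwood  | 40321
2  | Le Guin | 71192
3  | Orwell  | 52938
4  | Borges  | 67583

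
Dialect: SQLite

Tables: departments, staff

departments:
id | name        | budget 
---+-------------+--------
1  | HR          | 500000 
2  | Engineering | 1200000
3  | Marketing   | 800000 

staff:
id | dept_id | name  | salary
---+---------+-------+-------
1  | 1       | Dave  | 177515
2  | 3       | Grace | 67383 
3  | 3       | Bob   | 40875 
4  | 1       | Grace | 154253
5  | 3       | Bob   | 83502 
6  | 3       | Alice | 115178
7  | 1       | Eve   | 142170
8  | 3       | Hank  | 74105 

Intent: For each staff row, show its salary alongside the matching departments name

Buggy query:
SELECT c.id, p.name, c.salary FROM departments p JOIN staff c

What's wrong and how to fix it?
Bug: Missing join condition: each staff row is matched to all departments rows instead of just its own

Fix: Add ON c.dept_id = p.id to the JOIN

Corrected query:
SELECT c.id, p.name, c.salary FROM departments p JOIN staff c ON c.dept_id = p.id

Result:
id | name      | salary
---+-----------+-------
1  | HR        | 177515
2  | Marketing | 67383 
3  | Marketing | 40875 
4  | HR        | 154253
5  | Marketing | 83502 
6  | Marketing | 115178
7  | HR        | 142170
8  | Marketing | 74105 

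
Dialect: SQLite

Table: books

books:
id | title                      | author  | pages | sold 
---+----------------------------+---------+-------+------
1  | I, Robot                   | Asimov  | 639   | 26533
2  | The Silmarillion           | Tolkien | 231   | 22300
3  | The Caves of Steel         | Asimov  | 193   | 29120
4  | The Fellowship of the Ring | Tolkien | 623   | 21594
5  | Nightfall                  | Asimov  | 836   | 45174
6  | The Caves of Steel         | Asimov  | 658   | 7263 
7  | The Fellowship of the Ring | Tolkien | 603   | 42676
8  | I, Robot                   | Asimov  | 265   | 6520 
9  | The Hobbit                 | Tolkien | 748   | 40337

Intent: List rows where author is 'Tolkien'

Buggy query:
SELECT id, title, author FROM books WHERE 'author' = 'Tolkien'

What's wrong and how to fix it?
Bug: 'author' in single quotes is a string literal, not the column; the comparison is literal-vs-literal and never true

Fix: Reference the column as author without single quotes

Corrected query:
SELECT id, title, author FROM books WHERE author = 'Tolkien'

Result:
id | title                      | author 
---+----------------------------+--------
2  | The Silmarillion           | Tolkien
4  | The Fellowship of the Ring | Tolkien
7  | The Fellowship of the Ring | Tolkien
9  | The Hobbit                 | Tolkien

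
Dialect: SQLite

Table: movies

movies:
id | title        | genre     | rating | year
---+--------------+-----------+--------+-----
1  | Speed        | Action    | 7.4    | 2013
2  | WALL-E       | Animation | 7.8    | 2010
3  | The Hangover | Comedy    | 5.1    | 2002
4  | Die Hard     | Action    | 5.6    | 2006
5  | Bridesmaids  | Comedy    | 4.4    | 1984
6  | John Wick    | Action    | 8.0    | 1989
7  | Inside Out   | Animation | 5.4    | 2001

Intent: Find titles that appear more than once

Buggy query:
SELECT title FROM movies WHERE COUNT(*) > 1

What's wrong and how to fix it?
Bug: COUNT(*) is an aggregate and cannot be used in WHERE

Fix: Group first, then use HAVING for the count condition

Corrected query:
SELECT title FROM movies GROUP BY title HAVING COUNT(*) > 1

Result:
(no rows)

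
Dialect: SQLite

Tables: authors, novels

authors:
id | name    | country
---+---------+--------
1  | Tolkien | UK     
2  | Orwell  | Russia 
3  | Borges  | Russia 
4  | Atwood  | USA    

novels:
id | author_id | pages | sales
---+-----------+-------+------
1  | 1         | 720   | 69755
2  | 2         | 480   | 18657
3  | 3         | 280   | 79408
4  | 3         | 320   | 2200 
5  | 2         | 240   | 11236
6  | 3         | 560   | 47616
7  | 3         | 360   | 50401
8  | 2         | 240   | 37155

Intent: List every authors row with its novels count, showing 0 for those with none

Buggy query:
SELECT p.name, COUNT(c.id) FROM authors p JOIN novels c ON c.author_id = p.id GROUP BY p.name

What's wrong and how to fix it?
Bug: An inner join excludes parents with zero children

Fix: Use LEFT JOIN so parents without children still appear (COUNT(c.id) gives 0)

Corrected query:
SELECT p.name, COUNT(c.id) FROM authors p LEFT JOIN novels c ON c.author_id = p.id GROUP BY p.name

Result:
name    | COUNT(c.id)
--------+------------
Atwood  | 0          
Borges  | 4          
Orwell  | 3          
Tolkien | 1          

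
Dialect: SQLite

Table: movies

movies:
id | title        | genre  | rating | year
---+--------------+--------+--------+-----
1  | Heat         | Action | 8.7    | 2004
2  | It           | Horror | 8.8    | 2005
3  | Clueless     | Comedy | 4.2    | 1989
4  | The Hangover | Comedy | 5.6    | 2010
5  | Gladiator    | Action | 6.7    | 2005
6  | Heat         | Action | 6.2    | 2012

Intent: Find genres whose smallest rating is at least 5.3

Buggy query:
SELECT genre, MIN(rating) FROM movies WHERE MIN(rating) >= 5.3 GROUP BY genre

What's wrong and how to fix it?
Bug: MIN() in WHERE is a misuse of aggregate

Fix: Use HAVING for the per-group MIN condition

Corrected query:
SELECT genre, MIN(rating) FROM movies GROUP BY genre HAVING MIN(rating) >= 5.3

Result:
genre  | MIN(rating)
-------+------------
Action | 6.2        
Horror | 8.8        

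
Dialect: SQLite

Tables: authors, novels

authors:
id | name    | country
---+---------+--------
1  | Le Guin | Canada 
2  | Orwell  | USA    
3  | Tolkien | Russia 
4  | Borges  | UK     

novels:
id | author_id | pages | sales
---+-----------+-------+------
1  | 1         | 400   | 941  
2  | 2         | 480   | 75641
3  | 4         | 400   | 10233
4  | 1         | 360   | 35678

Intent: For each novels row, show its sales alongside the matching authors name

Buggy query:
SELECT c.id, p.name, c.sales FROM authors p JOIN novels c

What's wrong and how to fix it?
Bug: JOIN with no ON clause produces a cartesian product; every novels row pairs with every authors row

Fix: Add ON c.author_id = p.id to the JOIN

Corrected query:
SELECT c.id, p.name, c.sales FROM authors p JOIN novels c ON c.author_id = p.id

Result:
id | name    | sales
---+---------+------
1  | Le Guin | 941  
2  | Orwell  | 75641
3  | Borges  | 10233
4  | Le Guin | 35678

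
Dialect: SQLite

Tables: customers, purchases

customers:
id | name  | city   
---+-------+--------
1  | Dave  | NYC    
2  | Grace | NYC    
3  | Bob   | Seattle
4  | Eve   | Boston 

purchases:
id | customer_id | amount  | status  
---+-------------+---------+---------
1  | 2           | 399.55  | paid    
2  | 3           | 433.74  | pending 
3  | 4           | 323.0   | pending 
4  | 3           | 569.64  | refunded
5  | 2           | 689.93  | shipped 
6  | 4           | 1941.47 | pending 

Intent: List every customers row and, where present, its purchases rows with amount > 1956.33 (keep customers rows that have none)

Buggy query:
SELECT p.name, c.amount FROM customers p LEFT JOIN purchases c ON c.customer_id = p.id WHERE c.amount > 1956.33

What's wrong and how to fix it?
Bug: A WHERE condition on the right-hand table after LEFT JOIN drops unmatched parents

Fix: Move the right-table condition into the ON clause so unmatched parents are kept

Corrected query:
SELECT p.name, c.amount FROM customers p LEFT JOIN purchases c ON c.customer_id = p.id AND c.amount > 1956.33

Result:
name  | amount
------+-------
Dave  | NULL  
Grace | NULL  
Bob   | NULL  
Eve   | NULL  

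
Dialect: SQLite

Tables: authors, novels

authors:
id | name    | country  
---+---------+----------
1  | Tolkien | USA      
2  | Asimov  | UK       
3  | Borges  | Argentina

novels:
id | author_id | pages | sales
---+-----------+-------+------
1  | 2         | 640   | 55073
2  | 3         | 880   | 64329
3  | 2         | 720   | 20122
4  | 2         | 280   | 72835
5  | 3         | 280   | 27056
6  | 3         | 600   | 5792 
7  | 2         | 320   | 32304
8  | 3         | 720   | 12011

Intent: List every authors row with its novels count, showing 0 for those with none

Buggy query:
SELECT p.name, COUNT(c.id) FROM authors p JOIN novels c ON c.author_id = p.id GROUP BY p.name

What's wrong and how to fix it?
Bug: An inner join excludes parents with zero children

Fix: Use LEFT JOIN so parents without children still appear (COUNT(c.id) gives 0)

Corrected query:
SELECT p.name, COUNT(c.id) FROM authors p LEFT JOIN novels c ON c.author_id = p.id GROUP BY p.name

Result:
name    | COUNT(c.id)
--------+------------
Asimov  | 4          
Borges  | 4          
Tolkien | 0          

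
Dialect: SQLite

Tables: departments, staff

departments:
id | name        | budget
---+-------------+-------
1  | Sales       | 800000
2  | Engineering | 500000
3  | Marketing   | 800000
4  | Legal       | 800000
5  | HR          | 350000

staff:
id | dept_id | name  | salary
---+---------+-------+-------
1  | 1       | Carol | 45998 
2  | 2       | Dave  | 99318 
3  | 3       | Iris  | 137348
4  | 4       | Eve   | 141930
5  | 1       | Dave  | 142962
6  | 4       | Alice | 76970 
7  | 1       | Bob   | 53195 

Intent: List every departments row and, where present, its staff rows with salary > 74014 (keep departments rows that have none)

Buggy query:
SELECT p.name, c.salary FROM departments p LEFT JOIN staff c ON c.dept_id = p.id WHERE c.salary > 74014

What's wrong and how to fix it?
Bug: A WHERE condition on the right-hand table after LEFT JOIN drops unmatched parents

Fix: Put 'c.salary > 74014' in the JOIN's ON clause instead of WHERE

Corrected query:
SELECT p.name, c.salary FROM departments p LEFT JOIN staff c ON c.dept_id = p.id AND c.salary > 74014

Result:
name        | salary
------------+-------
Sales       | 142962
Engineering | 99318 
Marketing   | 137348
Legal       | 76970 
Legal       | 141930
HR          | NULL  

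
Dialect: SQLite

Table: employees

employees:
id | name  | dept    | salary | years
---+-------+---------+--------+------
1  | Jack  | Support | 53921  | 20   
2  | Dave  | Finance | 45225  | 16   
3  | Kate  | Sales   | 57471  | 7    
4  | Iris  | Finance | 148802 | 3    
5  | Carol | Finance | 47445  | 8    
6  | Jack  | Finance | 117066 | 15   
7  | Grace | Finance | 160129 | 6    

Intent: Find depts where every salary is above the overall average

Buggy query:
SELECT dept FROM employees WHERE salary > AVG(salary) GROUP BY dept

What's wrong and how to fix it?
Bug: WHERE evaluates per row before aggregation, so AVG() is unavailable

Fix: Use a subquery for AVG and a HAVING MIN(...) filter so the condition holds for every row in the group

Corrected query:
SELECT dept FROM employees GROUP BY dept HAVING MIN(salary) > (SELECT AVG(salary) FROM employees)

Result:
(no rows)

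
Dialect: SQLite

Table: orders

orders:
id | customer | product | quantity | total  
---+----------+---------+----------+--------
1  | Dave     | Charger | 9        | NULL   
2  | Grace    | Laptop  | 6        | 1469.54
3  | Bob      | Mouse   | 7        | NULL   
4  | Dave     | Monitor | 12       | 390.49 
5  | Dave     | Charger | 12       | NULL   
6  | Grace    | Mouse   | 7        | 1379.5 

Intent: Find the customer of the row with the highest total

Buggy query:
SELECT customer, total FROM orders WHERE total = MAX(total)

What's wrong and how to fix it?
Bug: WHERE is evaluated per row; an aggregate over the whole table isn't defined there

Fix: Wrap MAX in a scalar subquery so WHERE compares against a single value

Corrected query:
SELECT customer, total FROM orders WHERE total = (SELECT MAX(total) FROM orders)

Result:
customer | total  
---------+--------
Grace    | 1469.54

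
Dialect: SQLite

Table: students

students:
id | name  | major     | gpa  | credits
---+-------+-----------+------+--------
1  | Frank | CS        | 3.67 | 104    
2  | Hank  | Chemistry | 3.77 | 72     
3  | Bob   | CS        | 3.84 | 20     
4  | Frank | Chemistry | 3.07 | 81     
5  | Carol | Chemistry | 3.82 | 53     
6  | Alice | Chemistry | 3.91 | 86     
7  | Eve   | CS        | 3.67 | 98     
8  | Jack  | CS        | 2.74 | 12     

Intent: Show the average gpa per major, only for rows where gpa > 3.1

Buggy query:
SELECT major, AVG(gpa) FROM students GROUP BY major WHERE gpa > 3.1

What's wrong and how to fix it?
Bug: WHERE cannot follow GROUP BY

Fix: Place WHERE between FROM and GROUP BY

Corrected query:
SELECT major, AVG(gpa) FROM students WHERE gpa > 3.1 GROUP BY major

Result:
major     | AVG(gpa)
----------+---------
CS        | 3.726667
Chemistry | 3.833333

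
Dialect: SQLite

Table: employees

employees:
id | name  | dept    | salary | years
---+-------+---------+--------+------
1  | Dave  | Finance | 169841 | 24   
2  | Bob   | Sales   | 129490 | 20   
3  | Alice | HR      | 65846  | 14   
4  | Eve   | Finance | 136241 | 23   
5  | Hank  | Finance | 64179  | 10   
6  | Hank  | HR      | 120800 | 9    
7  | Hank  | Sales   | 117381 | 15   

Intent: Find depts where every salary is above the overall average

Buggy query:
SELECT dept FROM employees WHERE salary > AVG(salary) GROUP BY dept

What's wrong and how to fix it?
Bug: AVG() is an aggregate; it can't sit directly in WHERE

Fix: Use a subquery for AVG and a HAVING MIN(...) filter so the condition holds for every row in the group

Corrected query:
SELECT dept FROM employees GROUP BY dept HAVING MIN(salary) > (SELECT AVG(salary) FROM employees)

Result:
dept 
-----
Sales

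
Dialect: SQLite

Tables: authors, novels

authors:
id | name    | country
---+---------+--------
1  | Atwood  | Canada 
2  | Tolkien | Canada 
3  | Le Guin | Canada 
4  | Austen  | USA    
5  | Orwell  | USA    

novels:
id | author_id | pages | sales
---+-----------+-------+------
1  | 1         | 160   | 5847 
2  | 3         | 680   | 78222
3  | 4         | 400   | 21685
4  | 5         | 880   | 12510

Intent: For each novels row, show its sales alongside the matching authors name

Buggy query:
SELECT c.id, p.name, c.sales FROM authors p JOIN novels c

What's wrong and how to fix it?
Bug: JOIN with no ON clause produces a cartesian product; every novels row pairs with every authors row

Fix: Add ON c.author_id = p.id to the JOIN

Corrected query:
SELECT c.id, p.name, c.sales FROM authors p JOIN novels c ON c.author_id = p.id

Result:
id | name    | sales
---+---------+------
1  | Atwood  | 5847 
2  | Le Guin | 78222
3  | Austen  | 21685
4  | Orwell  | 12510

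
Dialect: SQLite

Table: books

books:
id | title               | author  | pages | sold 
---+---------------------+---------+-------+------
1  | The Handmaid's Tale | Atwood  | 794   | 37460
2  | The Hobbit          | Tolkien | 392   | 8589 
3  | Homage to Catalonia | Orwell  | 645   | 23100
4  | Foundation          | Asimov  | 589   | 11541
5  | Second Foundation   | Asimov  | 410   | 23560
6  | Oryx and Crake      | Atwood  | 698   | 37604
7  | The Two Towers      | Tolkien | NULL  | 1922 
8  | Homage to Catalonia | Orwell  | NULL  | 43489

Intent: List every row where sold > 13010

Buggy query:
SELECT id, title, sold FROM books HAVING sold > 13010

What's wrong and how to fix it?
Bug: This is a non-aggregate query (no GROUP BY, no aggregates), so in SQLite the HAVING clause is invalid here; a row-level condition belongs in WHERE

Fix: Replace HAVING with WHERE since the condition applies to individual rows

Corrected query:
SELECT id, title, sold FROM books WHERE sold > 13010

Result:
id | title               | sold 
---+---------------------+------
1  | The Handmaid's Tale | 37460
3  | Homage to Catalonia | 23100
5  | Second Foundation   | 23560
6  | Oryx and Crake      | 37604
8  | Homage to Catalonia | 43489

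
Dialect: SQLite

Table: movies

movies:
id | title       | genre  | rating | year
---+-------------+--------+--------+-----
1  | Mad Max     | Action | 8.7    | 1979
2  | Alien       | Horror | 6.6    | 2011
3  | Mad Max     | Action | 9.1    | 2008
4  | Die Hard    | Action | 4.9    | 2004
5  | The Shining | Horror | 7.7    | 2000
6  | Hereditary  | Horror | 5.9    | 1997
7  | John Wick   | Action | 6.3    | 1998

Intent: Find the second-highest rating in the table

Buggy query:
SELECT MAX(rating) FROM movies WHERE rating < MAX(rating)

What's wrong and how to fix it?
Bug: The inner MAX is an aggregate inside WHERE, which is not allowed

Fix: Compute the overall MAX in a subquery, then take MAX of rows below it

Corrected query:
SELECT MAX(rating) FROM movies WHERE rating < (SELECT MAX(rating) FROM movies)

Result:
MAX(rating)
-----------
8.7        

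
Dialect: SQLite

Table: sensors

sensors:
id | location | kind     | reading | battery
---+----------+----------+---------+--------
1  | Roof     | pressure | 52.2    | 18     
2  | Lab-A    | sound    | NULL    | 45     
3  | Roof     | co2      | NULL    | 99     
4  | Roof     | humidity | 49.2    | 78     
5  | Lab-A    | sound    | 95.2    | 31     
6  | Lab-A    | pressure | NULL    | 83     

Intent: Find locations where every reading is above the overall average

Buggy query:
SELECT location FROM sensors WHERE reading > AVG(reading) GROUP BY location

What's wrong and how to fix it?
Bug: WHERE evaluates per row before aggregation, so AVG() is unavailable

Fix: Compute the overall average in a scalar subquery and compare each group's MIN against it in HAVING

Corrected query:
SELECT location FROM sensors GROUP BY location HAVING MIN(reading) > (SELECT AVG(reading) FROM sensors)

Result:
location
--------
Lab-A   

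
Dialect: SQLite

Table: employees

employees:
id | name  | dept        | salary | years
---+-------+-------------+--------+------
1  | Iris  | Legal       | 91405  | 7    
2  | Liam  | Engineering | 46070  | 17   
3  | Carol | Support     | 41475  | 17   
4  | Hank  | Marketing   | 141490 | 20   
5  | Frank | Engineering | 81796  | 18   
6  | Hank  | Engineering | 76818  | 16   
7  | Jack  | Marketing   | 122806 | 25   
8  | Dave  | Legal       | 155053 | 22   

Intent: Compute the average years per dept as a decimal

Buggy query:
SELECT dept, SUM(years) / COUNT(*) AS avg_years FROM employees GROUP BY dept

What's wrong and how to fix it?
Bug: SUM(years) and COUNT(*) are both integers; the division truncates the fractional part

Fix: Multiply by 1.0 (or CAST to REAL) to force floating-point division

Corrected query:
SELECT dept, SUM(years) * 1.0 / COUNT(*) AS avg_years FROM employees GROUP BY dept

Result:
dept        | avg_years
------------+----------
Engineering | 17       
Legal       | 14.5     
Marketing   | 22.5     
Support     | 17       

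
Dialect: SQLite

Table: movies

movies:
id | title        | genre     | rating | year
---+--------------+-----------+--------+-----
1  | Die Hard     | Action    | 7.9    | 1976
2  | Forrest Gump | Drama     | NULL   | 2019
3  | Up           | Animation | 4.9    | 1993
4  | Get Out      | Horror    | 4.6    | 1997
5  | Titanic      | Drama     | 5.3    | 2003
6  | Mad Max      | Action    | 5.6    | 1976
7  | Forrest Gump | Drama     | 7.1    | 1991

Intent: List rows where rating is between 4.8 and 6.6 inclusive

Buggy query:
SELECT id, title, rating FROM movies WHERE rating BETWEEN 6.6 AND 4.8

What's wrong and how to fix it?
Bug: The bounds are reversed; BETWEEN a AND b requires a <= b to match anything

Fix: Swap the bounds so the smaller value comes first

Corrected query:
SELECT id, title, rating FROM movies WHERE rating BETWEEN 4.8 AND 6.6

Result:
id | title   | rating
---+---------+-------
3  | Up      | 4.9   
5  | Titanic | 5.3   
6  | Mad Max | 5.6   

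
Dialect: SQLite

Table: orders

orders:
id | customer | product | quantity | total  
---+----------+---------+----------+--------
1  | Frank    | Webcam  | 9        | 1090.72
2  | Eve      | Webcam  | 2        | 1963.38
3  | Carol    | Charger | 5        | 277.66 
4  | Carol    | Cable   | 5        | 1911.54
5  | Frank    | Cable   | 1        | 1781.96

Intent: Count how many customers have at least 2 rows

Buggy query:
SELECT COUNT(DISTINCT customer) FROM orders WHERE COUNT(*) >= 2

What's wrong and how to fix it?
Bug: COUNT(*) cannot appear in WHERE; the per-group count doesn't exist yet

Fix: Group first with HAVING COUNT(*) >= 2, then COUNT the resulting groups

Corrected query:
SELECT COUNT(*) FROM (SELECT customer FROM orders GROUP BY customer HAVING COUNT(*) >= 2)

Result:
COUNT(*)
--------
2       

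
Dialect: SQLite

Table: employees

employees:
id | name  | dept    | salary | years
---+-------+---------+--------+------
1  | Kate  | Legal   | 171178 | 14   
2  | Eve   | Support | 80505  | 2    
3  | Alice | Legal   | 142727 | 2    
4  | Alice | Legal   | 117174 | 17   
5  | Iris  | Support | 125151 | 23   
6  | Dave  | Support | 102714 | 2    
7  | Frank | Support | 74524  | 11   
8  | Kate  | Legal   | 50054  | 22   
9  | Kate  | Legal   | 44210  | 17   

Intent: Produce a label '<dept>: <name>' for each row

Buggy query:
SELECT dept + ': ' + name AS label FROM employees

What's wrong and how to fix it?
Bug: '+' is numeric addition; on text columns SQLite converts them to 0 instead of concatenating

Fix: Use the || operator for string concatenation

Corrected query:
SELECT dept || ': ' || name AS label FROM employees

Result:
label         
--------------
Legal: Kate   
Support: Eve  
Legal: Alice  
Legal: Alice  
Support: Iris 
Support: Dave 
Support: Frank
Legal: Kate   
Legal: Kate   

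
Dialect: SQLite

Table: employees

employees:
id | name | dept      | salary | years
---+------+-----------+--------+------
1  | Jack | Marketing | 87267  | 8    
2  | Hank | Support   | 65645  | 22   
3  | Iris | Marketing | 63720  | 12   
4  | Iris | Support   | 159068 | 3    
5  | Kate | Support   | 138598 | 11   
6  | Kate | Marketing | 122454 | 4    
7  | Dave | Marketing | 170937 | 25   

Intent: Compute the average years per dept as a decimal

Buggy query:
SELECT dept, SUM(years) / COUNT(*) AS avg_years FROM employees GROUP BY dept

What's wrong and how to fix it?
Bug: Both operands are integers, so '/' performs integer division and truncates

Fix: Multiply by 1.0 (or CAST to REAL) to force floating-point division

Corrected query:
SELECT dept, SUM(years) * 1.0 / COUNT(*) AS avg_years FROM employees GROUP BY dept

Result:
dept      | avg_years
----------+----------
Marketing | 12.25    
Support   | 12       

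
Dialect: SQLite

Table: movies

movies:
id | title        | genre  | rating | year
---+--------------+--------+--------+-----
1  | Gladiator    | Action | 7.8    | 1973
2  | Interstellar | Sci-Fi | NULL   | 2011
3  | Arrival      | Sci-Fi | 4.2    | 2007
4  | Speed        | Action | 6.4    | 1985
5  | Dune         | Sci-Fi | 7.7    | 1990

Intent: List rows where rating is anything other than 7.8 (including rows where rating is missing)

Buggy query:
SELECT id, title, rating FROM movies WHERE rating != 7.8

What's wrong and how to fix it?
Bug: Inequality against NULL is unknown, not true; rows with NULL are dropped

Fix: Add an explicit OR rating IS NULL to include the missing-value rows

Corrected query:
SELECT id, title, rating FROM movies WHERE rating != 7.8 OR rating IS NULL

Result:
id | title        | rating
---+--------------+-------
2  | Interstellar | NULL  
3  | Arrival      | 4.2   
4  | Speed        | 6.4   
5  | Dune         | 7.7   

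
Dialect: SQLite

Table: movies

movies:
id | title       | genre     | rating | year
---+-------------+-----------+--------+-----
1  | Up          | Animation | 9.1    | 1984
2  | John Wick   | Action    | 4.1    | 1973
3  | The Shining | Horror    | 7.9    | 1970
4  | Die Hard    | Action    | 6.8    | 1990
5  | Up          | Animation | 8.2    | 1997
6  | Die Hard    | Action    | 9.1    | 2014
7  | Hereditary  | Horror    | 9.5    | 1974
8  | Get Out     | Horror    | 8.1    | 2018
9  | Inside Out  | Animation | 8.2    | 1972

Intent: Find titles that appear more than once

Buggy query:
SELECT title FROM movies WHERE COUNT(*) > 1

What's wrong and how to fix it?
Bug: COUNT(*) is an aggregate and cannot be used in WHERE

Fix: Group first, then use HAVING for the count condition

Corrected query:
SELECT title FROM movies GROUP BY title HAVING COUNT(*) > 1

Result:
title   
--------
Die Hard
Up      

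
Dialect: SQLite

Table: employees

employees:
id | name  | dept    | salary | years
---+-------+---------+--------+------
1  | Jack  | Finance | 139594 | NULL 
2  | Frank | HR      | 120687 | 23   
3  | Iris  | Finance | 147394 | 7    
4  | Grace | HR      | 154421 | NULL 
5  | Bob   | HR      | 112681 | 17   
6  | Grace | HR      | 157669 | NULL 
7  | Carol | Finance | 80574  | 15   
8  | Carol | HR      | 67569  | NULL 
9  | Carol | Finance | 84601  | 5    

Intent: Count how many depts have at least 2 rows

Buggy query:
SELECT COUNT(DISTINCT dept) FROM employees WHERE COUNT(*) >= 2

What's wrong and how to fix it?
Bug: WHERE filters individual rows, not groups, so a group-level COUNT is invalid there

Fix: Use a subquery that GROUPs and filters with HAVING, then count its rows

Corrected query:
SELECT COUNT(*) FROM (SELECT dept FROM employees GROUP BY dept HAVING COUNT(*) >= 2)

Result:
COUNT(*)
--------
2       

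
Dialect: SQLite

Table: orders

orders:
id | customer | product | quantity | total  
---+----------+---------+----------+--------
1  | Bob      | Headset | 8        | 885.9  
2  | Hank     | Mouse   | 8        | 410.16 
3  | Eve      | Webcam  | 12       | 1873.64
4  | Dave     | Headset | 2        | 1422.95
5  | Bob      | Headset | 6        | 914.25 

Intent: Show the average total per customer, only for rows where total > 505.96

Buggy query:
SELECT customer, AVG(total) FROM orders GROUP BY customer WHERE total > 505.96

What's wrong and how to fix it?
Bug: Row-level WHERE must come before GROUP BY in the clause order

Fix: Place WHERE between FROM and GROUP BY

Corrected query:
SELECT customer, AVG(total) FROM orders WHERE total > 505.96 GROUP BY customer

Result:
customer | AVG(total)
---------+-----------
Bob      | 900.075   
Dave     | 1422.95   
Eve      | 1873.64   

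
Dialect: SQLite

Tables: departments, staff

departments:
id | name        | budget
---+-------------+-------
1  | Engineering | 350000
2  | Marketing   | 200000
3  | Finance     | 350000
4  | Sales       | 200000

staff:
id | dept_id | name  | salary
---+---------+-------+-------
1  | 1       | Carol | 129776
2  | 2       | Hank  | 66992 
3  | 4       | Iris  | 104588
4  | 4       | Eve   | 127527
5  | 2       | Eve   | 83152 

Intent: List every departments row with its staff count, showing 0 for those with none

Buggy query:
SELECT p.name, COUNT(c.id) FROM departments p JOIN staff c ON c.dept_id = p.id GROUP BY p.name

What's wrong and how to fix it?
Bug: An inner join excludes parents with zero children

Fix: Switch to LEFT JOIN to retain unmatched parent rows

Corrected query:
SELECT p.name, COUNT(c.id) FROM departments p LEFT JOIN staff c ON c.dept_id = p.id GROUP BY p.name

Result:
name        | COUNT(c.id)
------------+------------
Engineering | 1          
Finance     | 0          
Marketing   | 2          
Sales       | 2          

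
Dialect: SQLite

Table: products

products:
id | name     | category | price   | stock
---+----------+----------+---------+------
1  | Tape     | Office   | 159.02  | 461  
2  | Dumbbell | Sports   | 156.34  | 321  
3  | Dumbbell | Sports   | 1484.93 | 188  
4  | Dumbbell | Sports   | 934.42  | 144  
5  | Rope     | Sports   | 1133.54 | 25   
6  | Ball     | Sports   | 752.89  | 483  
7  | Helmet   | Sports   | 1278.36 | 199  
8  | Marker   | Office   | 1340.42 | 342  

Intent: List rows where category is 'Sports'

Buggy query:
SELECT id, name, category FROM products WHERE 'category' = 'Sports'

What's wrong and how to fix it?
Bug: Single quotes denote string literals in SQL; the column name is being compared as a constant string

Fix: Reference the column as category without single quotes

Corrected query:
SELECT id, name, category FROM products WHERE category = 'Sports'

Result:
id | name     | category
---+----------+---------
2  | Dumbbell | Sports  
3  | Dumbbell | Sports  
4  | Dumbbell | Sports  
5  | Rope     | Sports  
6  | Ball     | Sports  
7  | Helmet   | Sports  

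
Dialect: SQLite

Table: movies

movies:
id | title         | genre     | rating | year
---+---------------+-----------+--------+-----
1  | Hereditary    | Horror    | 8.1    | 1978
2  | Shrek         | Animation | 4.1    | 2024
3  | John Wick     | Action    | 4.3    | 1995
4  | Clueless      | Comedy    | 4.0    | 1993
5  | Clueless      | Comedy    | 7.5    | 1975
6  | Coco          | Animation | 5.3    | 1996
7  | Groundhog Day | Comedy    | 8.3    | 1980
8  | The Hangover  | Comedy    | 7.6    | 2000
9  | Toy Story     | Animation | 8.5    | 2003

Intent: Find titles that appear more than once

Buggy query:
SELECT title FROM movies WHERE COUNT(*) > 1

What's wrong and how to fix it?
Bug: WHERE can't reference COUNT(*); aggregates are computed after WHERE

Fix: GROUP BY title, then filter groups with HAVING COUNT(*) > 1

Corrected query:
SELECT title FROM movies GROUP BY title HAVING COUNT(*) > 1

Result:
title   
--------
Clueless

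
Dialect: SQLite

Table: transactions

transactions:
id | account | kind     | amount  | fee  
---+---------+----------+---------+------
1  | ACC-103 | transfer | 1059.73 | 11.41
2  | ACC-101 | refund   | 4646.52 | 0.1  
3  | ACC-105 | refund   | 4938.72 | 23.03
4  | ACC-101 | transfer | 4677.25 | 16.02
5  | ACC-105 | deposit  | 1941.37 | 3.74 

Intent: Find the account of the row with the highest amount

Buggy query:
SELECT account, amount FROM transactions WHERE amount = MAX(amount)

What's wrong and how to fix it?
Bug: WHERE is evaluated per row; an aggregate over the whole table isn't defined there

Fix: Wrap MAX in a scalar subquery so WHERE compares against a single value

Corrected query:
SELECT account, amount FROM transactions WHERE amount = (SELECT MAX(amount) FROM transactions)

Result:
account | amount 
--------+--------
ACC-105 | 4938.72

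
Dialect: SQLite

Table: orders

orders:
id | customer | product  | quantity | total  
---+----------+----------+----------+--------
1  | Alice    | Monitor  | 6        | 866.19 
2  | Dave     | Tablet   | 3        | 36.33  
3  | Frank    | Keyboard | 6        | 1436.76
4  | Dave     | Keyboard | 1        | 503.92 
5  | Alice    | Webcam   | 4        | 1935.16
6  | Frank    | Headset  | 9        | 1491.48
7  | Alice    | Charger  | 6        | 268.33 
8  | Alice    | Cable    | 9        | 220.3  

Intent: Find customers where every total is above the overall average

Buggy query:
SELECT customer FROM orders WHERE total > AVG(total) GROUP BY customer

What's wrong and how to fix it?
Bug: WHERE evaluates per row before aggregation, so AVG() is unavailable

Fix: Compute the overall average in a scalar subquery and compare each group's MIN against it in HAVING

Corrected query:
SELECT customer FROM orders GROUP BY customer HAVING MIN(total) > (SELECT AVG(total) FROM orders)

Result:
customer
--------
Frank   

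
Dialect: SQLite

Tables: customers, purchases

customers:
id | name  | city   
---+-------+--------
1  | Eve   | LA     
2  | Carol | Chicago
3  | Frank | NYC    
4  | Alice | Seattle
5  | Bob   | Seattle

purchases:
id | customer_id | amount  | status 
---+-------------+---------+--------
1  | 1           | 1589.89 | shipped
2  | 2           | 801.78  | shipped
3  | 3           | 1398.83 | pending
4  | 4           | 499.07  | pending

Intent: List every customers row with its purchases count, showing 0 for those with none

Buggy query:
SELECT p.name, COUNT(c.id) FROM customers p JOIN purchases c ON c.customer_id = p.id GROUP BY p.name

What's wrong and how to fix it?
Bug: An inner join excludes parents with zero children

Fix: Switch to LEFT JOIN to retain unmatched parent rows

Corrected query:
SELECT p.name, COUNT(c.id) FROM customers p LEFT JOIN purchases c ON c.customer_id = p.id GROUP BY p.name

Result:
name  | COUNT(c.id)
------+------------
Alice | 1          
Bob   | 0          
Carol | 1          
Eve   | 1          
Frank | 1          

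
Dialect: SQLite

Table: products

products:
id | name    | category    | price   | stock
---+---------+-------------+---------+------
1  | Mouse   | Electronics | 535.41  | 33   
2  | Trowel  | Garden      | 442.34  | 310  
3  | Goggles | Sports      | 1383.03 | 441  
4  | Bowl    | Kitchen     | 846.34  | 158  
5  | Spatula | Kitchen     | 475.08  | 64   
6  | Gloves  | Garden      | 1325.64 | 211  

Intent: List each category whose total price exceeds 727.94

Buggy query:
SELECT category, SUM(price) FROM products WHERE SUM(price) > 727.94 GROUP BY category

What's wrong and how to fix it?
Bug: Aggregate functions cannot appear in a WHERE clause

Fix: Use HAVING (which filters groups after aggregation) instead of WHERE

Corrected query:
SELECT category, SUM(price) FROM products GROUP BY category HAVING SUM(price) > 727.94

Result:
category | SUM(price)
---------+-----------
Garden   | 1767.98   
Kitchen  | 1321.42   
Sports   | 1383.03   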